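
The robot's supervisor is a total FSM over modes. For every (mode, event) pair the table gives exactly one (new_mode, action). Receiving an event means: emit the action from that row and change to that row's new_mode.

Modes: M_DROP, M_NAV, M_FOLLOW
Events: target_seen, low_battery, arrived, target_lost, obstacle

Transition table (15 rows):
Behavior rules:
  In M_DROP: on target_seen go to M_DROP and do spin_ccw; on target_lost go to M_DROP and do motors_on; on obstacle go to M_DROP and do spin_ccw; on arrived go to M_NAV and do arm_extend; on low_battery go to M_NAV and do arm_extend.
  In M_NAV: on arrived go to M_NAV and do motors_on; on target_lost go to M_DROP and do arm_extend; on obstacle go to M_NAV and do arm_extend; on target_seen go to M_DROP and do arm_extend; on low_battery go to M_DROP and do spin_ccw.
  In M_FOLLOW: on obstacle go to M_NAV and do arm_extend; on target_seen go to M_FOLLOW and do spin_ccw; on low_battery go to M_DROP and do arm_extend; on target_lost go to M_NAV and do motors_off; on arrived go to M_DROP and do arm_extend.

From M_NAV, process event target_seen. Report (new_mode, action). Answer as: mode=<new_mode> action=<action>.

current mode = M_NAV; filter table to that mode:
  (M_NAV, arrived) → (M_NAV, motors_on)
  (M_NAV, target_lost) → (M_DROP, arm_extend)
  (M_NAV, obstacle) → (M_NAV, arm_extend)
  (M_NAV, target_seen) → (M_DROP, arm_extend)  ← event matches
  (M_NAV, low_battery) → (M_DROP, spin_ccw)
event = target_seen selects (M_DROP, arm_extend)

mode=M_DROP action=arm_extend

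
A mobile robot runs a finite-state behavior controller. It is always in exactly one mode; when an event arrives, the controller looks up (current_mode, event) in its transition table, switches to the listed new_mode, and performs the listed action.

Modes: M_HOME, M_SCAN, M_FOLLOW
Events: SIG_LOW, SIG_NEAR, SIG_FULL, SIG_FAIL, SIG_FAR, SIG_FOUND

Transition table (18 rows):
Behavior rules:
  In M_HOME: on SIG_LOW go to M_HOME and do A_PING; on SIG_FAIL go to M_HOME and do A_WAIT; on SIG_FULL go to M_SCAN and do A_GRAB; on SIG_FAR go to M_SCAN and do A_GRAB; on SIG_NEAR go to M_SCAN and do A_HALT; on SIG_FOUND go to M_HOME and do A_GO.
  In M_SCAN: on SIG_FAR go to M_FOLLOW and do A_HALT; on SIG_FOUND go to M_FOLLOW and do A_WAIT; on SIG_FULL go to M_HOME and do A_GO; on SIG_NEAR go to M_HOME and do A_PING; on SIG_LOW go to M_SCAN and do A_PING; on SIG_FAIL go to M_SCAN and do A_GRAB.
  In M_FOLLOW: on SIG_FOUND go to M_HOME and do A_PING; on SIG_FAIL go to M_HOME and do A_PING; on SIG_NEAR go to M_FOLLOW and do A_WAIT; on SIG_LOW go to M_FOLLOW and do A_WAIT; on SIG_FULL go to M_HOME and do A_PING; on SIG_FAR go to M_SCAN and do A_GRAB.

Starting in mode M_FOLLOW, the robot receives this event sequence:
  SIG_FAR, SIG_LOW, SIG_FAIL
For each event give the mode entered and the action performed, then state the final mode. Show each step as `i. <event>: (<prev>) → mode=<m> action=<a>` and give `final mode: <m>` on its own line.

1. SIG_FAR: (M_FOLLOW) → mode=M_SCAN action=A_GRAB
2. SIG_LOW: (M_SCAN) → mode=M_SCAN action=A_PING
3. SIG_FAIL: (M_SCAN) → mode=M_SCAN action=A_GRAB

final mode: M_SCAN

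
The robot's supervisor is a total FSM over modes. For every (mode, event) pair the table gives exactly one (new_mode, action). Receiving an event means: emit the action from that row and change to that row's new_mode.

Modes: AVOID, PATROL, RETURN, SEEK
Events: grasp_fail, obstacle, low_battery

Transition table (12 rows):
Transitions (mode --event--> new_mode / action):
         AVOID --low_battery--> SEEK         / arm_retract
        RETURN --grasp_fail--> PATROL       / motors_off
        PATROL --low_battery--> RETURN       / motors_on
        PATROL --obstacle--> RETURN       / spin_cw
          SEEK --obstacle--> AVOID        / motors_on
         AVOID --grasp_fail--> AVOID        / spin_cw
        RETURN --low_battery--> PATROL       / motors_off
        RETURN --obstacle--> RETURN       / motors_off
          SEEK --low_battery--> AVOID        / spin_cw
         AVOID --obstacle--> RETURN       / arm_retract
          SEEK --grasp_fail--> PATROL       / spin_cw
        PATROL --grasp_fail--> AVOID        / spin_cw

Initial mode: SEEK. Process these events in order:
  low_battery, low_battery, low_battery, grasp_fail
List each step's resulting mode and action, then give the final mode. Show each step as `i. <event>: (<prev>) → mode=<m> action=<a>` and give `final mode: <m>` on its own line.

1. low_battery: (SEEK) → mode=AVOID action=spin_cw
2. low_battery: (AVOID) → mode=SEEK action=arm_retract
3. low_battery: (SEEK) → mode=AVOID action=spin_cw
4. grasp_fail: (AVOID) → mode=AVOID action=spin_cw

final mode: AVOID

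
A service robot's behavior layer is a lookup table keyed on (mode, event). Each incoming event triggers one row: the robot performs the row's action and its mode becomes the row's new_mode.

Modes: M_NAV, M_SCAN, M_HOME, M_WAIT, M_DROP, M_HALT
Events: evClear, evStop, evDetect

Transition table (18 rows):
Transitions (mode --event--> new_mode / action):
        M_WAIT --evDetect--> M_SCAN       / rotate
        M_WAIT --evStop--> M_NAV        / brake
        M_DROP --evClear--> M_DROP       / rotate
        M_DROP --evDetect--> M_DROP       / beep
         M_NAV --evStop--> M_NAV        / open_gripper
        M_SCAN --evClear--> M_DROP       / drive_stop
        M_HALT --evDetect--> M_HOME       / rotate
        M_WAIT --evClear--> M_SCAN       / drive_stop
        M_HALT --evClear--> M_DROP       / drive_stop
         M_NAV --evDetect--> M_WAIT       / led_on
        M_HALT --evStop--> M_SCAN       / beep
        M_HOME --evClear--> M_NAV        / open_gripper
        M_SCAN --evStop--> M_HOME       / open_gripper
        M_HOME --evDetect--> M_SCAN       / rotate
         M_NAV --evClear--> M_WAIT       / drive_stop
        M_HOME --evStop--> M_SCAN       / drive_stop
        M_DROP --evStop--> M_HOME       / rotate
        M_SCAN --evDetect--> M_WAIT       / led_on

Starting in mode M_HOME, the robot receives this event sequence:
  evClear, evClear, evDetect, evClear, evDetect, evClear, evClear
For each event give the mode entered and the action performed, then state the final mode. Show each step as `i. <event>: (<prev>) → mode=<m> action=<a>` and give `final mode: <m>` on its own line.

final mode: M_DROP

1. evClear: (M_HOME) → mode=M_NAV action=open_gripper
2. evClear: (M_NAV) → mode=M_WAIT action=drive_stop
3. evDetect: (M_WAIT) → mode=M_SCAN action=rotate
4. evClear: (M_SCAN) → mode=M_DROP action=drive_stop
5. evDetect: (M_DROP) → mode=M_DROP action=beep
6. evClear: (M_DROP) → mode=M_DROP action=rotate
7. evClear: (M_DROP) → mode=M_DROP action=rotate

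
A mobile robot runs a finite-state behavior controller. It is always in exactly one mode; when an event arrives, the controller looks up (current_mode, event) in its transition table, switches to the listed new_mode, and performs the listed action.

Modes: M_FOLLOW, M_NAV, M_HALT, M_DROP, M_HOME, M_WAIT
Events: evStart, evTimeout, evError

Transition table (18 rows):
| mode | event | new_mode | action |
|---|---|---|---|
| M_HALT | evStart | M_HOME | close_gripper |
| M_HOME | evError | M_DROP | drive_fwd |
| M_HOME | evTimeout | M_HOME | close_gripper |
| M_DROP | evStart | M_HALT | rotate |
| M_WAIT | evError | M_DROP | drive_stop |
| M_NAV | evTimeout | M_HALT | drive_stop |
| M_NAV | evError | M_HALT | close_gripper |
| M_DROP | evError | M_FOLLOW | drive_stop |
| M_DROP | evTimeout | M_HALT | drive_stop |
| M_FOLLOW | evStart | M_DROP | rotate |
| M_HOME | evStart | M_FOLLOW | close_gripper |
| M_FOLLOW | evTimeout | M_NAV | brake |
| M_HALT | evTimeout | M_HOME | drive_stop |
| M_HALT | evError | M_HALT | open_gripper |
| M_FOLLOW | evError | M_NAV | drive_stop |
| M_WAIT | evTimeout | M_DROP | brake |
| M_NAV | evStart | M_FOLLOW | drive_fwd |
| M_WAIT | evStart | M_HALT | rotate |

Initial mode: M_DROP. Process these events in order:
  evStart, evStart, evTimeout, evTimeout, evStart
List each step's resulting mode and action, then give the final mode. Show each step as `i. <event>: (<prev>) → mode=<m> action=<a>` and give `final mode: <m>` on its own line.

1. evStart: (M_DROP) → mode=M_HALT action=rotate
2. evStart: (M_HALT) → mode=M_HOME action=close_gripper
3. evTimeout: (M_HOME) → mode=M_HOME action=close_gripper
4. evTimeout: (M_HOME) → mode=M_HOME action=close_gripper
5. evStart: (M_HOME) → mode=M_FOLLOW action=close_gripper

final mode: M_FOLLOW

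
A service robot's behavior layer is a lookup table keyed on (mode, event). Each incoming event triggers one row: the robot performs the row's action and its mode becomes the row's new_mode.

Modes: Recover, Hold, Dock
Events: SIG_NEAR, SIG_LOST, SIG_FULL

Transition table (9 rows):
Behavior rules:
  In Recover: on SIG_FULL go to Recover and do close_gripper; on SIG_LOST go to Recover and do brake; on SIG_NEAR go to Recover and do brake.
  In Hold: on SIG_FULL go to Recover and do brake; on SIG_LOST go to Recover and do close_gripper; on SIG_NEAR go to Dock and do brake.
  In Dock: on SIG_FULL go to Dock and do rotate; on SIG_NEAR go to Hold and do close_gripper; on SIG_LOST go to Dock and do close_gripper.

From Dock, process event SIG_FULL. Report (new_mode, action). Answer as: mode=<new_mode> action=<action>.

current mode = Dock; filter table to that mode:
  (Dock, SIG_FULL) → (Dock, rotate)  ← event matches
  (Dock, SIG_NEAR) → (Hold, close_gripper)
  (Dock, SIG_LOST) → (Dock, close_gripper)
event = SIG_FULL selects (Dock, rotate)

mode=Dock action=rotate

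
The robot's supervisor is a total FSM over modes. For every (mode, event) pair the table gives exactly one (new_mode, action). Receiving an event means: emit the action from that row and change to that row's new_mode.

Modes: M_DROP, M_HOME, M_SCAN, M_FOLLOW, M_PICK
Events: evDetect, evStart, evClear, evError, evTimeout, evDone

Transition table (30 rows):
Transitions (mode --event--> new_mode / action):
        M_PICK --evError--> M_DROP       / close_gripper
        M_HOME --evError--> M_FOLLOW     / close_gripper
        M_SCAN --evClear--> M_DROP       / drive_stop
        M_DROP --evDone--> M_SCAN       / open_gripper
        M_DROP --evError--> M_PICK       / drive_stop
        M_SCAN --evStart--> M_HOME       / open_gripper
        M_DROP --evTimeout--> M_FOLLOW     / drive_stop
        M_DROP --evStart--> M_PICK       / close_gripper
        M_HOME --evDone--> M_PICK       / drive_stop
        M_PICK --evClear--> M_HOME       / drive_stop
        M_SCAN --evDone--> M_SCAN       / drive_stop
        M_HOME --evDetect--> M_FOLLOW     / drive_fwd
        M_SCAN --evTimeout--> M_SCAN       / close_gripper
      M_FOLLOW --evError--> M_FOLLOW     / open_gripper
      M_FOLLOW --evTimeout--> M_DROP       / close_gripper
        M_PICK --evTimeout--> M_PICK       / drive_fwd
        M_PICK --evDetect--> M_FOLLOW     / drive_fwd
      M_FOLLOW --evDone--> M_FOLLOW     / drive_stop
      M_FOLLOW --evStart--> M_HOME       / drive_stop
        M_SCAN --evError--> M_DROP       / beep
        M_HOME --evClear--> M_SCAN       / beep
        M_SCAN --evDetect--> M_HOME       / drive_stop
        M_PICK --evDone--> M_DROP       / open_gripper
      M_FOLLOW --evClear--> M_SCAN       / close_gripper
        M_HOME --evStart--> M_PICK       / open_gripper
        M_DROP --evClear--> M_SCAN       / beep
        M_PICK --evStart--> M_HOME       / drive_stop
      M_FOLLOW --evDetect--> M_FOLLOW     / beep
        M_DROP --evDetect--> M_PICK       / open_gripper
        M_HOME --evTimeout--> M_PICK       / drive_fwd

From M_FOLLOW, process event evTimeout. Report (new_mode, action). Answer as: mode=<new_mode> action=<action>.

mode=M_DROP action=close_gripper

current mode = M_FOLLOW; filter table to that mode:
  (M_FOLLOW, evError) → (M_FOLLOW, open_gripper)
  (M_FOLLOW, evTimeout) → (M_DROP, close_gripper)  ← event matches
  (M_FOLLOW, evDone) → (M_FOLLOW, drive_stop)
  (M_FOLLOW, evStart) → (M_HOME, drive_stop)
  (M_FOLLOW, evClear) → (M_SCAN, close_gripper)
  (M_FOLLOW, evDetect) → (M_FOLLOW, beep)
event = evTimeout selects (M_DROP, close_gripper)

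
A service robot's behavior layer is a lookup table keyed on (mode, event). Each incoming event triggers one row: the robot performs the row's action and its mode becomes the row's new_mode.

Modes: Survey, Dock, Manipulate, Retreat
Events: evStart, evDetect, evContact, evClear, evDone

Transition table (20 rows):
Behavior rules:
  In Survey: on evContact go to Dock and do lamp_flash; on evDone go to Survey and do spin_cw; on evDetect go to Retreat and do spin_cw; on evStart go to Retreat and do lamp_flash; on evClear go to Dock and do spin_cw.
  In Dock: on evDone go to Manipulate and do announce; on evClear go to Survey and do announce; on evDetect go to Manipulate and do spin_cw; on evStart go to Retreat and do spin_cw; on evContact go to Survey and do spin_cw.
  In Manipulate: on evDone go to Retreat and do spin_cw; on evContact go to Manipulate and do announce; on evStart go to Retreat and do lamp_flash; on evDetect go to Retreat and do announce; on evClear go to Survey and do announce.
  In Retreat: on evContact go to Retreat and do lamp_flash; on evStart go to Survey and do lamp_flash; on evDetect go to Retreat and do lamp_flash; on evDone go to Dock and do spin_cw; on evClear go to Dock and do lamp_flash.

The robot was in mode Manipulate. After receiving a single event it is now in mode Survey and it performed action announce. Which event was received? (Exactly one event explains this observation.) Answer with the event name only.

try evStart: (Manipulate, evStart) → (Retreat, lamp_flash)
try evDetect: (Manipulate, evDetect) → (Retreat, announce)
try evContact: (Manipulate, evContact) → (Manipulate, announce)
try evClear: (Manipulate, evClear) → (Survey, announce)  ← matches
try evDone: (Manipulate, evDone) → (Retreat, spin_cw)

evClear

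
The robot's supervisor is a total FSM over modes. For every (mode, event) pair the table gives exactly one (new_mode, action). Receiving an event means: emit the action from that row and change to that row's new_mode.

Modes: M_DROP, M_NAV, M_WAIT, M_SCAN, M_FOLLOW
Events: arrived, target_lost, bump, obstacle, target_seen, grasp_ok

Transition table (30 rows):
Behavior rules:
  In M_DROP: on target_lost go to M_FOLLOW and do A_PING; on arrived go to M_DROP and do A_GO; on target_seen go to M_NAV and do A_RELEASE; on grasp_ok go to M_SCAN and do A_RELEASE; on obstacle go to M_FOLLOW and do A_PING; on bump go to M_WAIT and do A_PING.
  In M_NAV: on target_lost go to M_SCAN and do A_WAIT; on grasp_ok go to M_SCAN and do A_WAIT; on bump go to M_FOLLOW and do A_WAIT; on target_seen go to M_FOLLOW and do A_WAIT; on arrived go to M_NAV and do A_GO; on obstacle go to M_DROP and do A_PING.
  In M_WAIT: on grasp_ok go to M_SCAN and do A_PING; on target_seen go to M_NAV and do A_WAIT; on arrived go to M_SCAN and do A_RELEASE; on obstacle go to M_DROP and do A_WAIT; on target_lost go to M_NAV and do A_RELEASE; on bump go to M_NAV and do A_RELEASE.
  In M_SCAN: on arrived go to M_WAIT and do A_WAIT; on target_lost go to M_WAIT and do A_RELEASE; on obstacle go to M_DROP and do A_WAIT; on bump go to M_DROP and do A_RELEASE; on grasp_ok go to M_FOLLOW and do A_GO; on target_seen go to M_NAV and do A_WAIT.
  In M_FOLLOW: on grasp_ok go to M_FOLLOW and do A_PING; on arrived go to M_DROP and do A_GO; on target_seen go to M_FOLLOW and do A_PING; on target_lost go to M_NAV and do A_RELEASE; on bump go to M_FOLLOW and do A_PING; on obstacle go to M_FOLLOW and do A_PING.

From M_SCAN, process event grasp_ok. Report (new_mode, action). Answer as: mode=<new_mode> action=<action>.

mode=M_FOLLOW action=A_GO

current mode = M_SCAN; filter table to that mode:
  (M_SCAN, arrived) → (M_WAIT, A_WAIT)
  (M_SCAN, target_lost) → (M_WAIT, A_RELEASE)
  (M_SCAN, obstacle) → (M_DROP, A_WAIT)
  (M_SCAN, bump) → (M_DROP, A_RELEASE)
  (M_SCAN, grasp_ok) → (M_FOLLOW, A_GO)  ← event matches
  (M_SCAN, target_seen) → (M_NAV, A_WAIT)
event = grasp_ok selects (M_FOLLOW, A_GO)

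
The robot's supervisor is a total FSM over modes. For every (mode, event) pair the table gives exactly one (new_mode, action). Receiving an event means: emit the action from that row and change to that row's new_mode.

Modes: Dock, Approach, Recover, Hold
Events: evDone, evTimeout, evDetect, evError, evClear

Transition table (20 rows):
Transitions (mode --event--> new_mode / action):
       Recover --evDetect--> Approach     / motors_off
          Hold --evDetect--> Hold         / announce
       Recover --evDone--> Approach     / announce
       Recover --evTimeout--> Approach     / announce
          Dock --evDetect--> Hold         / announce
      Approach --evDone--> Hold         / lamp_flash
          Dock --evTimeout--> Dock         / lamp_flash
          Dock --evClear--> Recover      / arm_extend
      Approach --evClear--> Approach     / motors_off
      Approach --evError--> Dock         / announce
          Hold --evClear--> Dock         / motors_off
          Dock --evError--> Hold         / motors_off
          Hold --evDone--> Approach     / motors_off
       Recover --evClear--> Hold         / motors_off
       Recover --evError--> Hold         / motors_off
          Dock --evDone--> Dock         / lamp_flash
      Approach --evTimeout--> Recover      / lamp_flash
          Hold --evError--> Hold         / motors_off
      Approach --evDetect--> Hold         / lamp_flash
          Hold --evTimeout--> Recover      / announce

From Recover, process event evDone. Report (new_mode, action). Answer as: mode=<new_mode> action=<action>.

current mode = Recover; filter table to that mode:
  (Recover, evDetect) → (Approach, motors_off)
  (Recover, evDone) → (Approach, announce)  ← event matches
  (Recover, evTimeout) → (Approach, announce)
  (Recover, evClear) → (Hold, motors_off)
  (Recover, evError) → (Hold, motors_off)
event = evDone selects (Approach, announce)

mode=Approach action=announce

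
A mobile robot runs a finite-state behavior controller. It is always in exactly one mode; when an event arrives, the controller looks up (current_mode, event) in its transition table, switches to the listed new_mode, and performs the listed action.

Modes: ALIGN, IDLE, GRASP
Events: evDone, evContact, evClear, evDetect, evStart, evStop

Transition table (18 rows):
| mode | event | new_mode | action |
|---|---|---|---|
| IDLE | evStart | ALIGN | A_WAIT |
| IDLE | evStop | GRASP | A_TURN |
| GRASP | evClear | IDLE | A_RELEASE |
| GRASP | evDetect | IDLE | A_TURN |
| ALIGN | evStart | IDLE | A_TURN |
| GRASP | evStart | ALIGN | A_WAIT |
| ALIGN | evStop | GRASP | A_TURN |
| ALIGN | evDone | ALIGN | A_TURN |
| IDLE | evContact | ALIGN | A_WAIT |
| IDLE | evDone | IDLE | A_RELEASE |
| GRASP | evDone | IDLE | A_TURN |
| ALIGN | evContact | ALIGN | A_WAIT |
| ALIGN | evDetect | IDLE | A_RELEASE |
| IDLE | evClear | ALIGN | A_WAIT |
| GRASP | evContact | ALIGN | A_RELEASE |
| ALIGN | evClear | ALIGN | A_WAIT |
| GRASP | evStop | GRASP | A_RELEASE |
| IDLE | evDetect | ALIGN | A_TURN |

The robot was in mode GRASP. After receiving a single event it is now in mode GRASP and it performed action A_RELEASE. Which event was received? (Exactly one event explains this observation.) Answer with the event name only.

try evDone: (GRASP, evDone) → (IDLE, A_TURN)
try evContact: (GRASP, evContact) → (ALIGN, A_RELEASE)
try evClear: (GRASP, evClear) → (IDLE, A_RELEASE)
try evDetect: (GRASP, evDetect) → (IDLE, A_TURN)
try evStart: (GRASP, evStart) → (ALIGN, A_WAIT)
try evStop: (GRASP, evStop) → (GRASP, A_RELEASE)  ← matches

evStop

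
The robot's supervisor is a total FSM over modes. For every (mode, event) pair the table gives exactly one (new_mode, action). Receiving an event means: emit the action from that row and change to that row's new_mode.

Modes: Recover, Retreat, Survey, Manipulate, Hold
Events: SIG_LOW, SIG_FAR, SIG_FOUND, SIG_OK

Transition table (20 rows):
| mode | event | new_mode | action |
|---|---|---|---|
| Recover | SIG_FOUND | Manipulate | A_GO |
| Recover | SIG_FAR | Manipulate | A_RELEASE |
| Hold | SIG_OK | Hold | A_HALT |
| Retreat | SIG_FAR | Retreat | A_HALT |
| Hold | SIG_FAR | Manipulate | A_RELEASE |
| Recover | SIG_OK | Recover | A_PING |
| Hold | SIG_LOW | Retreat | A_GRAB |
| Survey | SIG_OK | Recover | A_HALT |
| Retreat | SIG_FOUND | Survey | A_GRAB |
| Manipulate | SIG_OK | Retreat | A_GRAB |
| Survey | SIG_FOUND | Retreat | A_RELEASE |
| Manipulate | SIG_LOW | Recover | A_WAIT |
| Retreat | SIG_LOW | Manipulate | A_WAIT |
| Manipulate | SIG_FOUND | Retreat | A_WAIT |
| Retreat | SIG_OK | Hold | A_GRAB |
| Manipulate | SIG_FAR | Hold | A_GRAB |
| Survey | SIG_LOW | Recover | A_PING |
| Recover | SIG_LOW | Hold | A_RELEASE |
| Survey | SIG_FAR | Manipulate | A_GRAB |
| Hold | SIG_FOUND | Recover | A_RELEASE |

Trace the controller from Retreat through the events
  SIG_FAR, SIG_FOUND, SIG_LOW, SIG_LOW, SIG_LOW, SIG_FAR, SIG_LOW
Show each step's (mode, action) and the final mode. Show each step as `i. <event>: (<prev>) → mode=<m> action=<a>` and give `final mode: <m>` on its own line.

final mode: Manipulate

1. SIG_FAR: (Retreat) → mode=Retreat action=A_HALT
2. SIG_FOUND: (Retreat) → mode=Survey action=A_GRAB
3. SIG_LOW: (Survey) → mode=Recover action=A_PING
4. SIG_LOW: (Recover) → mode=Hold action=A_RELEASE
5. SIG_LOW: (Hold) → mode=Retreat action=A_GRAB
6. SIG_FAR: (Retreat) → mode=Retreat action=A_HALT
7. SIG_LOW: (Retreat) → mode=Manipulate action=A_WAIT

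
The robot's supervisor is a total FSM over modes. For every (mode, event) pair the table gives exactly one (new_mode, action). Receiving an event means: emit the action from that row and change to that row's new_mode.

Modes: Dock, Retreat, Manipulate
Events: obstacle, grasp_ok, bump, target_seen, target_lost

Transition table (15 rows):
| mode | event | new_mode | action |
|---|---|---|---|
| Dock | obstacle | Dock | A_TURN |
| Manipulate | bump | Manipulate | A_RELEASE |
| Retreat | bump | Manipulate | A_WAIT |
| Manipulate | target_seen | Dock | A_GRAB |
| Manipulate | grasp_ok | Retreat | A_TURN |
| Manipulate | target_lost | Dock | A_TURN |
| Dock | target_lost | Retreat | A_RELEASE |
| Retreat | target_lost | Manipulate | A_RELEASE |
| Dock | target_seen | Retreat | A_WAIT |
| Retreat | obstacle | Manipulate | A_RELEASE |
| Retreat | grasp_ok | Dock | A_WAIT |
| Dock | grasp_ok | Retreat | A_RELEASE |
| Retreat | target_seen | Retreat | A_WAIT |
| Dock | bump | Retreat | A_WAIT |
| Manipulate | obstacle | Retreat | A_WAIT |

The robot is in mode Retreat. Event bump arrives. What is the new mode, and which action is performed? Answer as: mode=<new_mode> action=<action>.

mode=Manipulate action=A_WAIT

current mode = Retreat; filter table to that mode:
  (Retreat, bump) → (Manipulate, A_WAIT)  ← event matches
  (Retreat, target_lost) → (Manipulate, A_RELEASE)
  (Retreat, obstacle) → (Manipulate, A_RELEASE)
  (Retreat, grasp_ok) → (Dock, A_WAIT)
  (Retreat, target_seen) → (Retreat, A_WAIT)
event = bump selects (Manipulate, A_WAIT)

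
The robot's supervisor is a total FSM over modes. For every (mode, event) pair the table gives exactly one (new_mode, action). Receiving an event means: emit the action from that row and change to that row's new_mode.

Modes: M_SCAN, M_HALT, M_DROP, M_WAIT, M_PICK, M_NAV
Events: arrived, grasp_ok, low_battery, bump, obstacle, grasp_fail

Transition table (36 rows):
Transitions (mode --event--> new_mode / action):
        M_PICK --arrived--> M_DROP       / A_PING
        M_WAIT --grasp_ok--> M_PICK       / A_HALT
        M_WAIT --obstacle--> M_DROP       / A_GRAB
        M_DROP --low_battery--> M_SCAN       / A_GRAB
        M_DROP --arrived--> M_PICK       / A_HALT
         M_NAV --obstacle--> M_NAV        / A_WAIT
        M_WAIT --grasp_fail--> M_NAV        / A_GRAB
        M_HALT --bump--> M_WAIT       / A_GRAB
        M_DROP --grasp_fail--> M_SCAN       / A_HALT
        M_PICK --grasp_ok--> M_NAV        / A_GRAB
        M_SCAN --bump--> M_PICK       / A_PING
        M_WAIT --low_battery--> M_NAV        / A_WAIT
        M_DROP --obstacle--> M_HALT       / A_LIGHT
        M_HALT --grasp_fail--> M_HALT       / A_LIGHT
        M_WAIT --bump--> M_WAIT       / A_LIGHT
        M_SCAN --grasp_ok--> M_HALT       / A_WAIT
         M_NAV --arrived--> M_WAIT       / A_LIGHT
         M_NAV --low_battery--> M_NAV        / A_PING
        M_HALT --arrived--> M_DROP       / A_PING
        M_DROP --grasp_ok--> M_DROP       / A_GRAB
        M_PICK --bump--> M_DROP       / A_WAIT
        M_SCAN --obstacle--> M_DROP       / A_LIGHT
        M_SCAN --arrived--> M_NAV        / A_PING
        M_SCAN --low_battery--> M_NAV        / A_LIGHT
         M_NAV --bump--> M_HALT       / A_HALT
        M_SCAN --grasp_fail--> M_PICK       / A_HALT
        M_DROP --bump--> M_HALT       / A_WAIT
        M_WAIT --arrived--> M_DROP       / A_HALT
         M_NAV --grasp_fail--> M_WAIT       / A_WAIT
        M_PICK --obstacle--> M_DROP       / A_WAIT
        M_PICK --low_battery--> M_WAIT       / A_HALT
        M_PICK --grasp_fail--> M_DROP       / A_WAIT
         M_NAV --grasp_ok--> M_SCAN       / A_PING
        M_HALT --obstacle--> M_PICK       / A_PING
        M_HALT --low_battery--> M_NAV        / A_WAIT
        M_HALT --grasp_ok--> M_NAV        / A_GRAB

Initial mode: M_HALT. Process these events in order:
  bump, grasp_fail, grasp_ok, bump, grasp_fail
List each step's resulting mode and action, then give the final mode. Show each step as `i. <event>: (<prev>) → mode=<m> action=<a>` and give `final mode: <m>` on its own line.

final mode: M_DROP

1. bump: (M_HALT) → mode=M_WAIT action=A_GRAB
2. grasp_fail: (M_WAIT) → mode=M_NAV action=A_GRAB
3. grasp_ok: (M_NAV) → mode=M_SCAN action=A_PING
4. bump: (M_SCAN) → mode=M_PICK action=A_PING
5. grasp_fail: (M_PICK) → mode=M_DROP action=A_WAIT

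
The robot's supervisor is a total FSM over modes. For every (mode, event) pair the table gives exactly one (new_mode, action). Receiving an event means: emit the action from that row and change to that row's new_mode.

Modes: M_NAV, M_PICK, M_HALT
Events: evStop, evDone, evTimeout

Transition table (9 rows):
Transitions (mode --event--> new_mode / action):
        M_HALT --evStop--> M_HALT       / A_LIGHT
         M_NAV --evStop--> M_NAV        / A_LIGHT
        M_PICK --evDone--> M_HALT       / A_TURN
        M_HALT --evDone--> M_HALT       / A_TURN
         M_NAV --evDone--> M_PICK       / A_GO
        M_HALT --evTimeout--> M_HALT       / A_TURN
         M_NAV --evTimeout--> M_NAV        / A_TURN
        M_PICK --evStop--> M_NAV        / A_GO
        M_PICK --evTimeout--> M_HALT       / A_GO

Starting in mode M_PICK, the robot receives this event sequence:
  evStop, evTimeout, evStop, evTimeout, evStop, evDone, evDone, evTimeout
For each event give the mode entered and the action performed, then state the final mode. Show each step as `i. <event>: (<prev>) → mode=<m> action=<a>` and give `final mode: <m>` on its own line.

final mode: M_HALT

1. evStop: (M_PICK) → mode=M_NAV action=A_GO
2. evTimeout: (M_NAV) → mode=M_NAV action=A_TURN
3. evStop: (M_NAV) → mode=M_NAV action=A_LIGHT
4. evTimeout: (M_NAV) → mode=M_NAV action=A_TURN
5. evStop: (M_NAV) → mode=M_NAV action=A_LIGHT
6. evDone: (M_NAV) → mode=M_PICK action=A_GO
7. evDone: (M_PICK) → mode=M_HALT action=A_TURN
8. evTimeout: (M_HALT) → mode=M_HALT action=A_TURN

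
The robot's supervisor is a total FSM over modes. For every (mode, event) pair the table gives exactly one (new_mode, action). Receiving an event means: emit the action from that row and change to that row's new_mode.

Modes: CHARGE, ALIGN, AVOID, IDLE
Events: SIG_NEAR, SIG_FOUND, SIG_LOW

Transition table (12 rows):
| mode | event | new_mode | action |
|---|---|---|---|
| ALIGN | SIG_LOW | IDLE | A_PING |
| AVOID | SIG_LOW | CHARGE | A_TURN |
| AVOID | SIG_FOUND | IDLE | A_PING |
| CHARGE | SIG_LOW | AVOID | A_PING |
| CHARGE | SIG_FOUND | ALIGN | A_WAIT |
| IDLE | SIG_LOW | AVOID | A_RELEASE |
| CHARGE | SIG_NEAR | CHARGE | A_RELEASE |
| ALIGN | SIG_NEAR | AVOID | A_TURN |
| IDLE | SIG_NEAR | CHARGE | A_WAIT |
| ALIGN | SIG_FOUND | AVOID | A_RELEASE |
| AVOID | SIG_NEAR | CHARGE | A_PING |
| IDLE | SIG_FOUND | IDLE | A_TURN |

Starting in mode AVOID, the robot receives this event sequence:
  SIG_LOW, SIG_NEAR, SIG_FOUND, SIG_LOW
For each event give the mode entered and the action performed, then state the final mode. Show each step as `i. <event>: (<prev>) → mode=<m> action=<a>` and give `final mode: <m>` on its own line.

1. SIG_LOW: (AVOID) → mode=CHARGE action=A_TURN
2. SIG_NEAR: (CHARGE) → mode=CHARGE action=A_RELEASE
3. SIG_FOUND: (CHARGE) → mode=ALIGN action=A_WAIT
4. SIG_LOW: (ALIGN) → mode=IDLE action=A_PING

final mode: IDLE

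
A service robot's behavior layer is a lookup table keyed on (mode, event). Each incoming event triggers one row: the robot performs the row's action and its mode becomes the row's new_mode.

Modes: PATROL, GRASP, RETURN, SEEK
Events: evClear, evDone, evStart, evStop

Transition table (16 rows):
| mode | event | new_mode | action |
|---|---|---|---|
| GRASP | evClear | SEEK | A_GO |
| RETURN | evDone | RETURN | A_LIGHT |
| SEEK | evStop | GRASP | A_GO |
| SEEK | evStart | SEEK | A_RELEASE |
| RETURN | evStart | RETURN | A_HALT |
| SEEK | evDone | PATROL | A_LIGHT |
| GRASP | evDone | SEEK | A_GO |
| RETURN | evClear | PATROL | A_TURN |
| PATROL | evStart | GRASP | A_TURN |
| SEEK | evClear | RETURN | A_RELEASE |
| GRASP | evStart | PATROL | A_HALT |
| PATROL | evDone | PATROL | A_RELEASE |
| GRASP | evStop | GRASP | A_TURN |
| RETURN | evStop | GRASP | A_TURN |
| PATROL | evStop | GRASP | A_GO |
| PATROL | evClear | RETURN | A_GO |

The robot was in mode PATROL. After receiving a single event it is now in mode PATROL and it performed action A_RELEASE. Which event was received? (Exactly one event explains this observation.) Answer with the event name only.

try evClear: (PATROL, evClear) → (RETURN, A_GO)
try evDone: (PATROL, evDone) → (PATROL, A_RELEASE)  ← matches
try evStart: (PATROL, evStart) → (GRASP, A_TURN)
try evStop: (PATROL, evStop) → (GRASP, A_GO)

evDone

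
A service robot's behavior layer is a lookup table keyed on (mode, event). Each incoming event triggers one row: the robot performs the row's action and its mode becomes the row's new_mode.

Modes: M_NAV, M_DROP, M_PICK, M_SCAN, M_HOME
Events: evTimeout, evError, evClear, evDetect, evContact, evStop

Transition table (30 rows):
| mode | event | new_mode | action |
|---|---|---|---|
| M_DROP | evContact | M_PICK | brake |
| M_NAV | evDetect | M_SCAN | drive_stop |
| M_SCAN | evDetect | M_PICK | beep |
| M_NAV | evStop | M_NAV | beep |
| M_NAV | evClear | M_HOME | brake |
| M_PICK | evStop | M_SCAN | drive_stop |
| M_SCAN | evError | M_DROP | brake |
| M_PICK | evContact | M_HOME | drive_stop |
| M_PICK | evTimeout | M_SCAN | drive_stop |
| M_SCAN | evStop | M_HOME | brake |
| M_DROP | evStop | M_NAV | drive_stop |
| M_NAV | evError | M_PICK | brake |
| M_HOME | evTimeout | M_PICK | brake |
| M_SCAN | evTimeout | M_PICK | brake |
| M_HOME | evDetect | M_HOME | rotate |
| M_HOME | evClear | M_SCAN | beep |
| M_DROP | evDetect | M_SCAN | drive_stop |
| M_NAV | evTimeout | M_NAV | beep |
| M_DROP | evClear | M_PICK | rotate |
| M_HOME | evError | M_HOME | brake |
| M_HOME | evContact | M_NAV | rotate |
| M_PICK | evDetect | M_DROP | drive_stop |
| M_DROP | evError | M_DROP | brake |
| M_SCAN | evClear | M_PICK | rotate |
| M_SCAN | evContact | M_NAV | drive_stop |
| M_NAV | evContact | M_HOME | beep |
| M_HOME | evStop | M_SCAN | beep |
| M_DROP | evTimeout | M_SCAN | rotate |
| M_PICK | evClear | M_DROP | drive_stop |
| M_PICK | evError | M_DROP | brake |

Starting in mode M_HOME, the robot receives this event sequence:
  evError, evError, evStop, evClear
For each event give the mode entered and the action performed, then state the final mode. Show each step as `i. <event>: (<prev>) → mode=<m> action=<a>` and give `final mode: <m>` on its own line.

final mode: M_PICK

1. evError: (M_HOME) → mode=M_HOME action=brake
2. evError: (M_HOME) → mode=M_HOME action=brake
3. evStop: (M_HOME) → mode=M_SCAN action=beep
4. evClear: (M_SCAN) → mode=M_PICK action=rotate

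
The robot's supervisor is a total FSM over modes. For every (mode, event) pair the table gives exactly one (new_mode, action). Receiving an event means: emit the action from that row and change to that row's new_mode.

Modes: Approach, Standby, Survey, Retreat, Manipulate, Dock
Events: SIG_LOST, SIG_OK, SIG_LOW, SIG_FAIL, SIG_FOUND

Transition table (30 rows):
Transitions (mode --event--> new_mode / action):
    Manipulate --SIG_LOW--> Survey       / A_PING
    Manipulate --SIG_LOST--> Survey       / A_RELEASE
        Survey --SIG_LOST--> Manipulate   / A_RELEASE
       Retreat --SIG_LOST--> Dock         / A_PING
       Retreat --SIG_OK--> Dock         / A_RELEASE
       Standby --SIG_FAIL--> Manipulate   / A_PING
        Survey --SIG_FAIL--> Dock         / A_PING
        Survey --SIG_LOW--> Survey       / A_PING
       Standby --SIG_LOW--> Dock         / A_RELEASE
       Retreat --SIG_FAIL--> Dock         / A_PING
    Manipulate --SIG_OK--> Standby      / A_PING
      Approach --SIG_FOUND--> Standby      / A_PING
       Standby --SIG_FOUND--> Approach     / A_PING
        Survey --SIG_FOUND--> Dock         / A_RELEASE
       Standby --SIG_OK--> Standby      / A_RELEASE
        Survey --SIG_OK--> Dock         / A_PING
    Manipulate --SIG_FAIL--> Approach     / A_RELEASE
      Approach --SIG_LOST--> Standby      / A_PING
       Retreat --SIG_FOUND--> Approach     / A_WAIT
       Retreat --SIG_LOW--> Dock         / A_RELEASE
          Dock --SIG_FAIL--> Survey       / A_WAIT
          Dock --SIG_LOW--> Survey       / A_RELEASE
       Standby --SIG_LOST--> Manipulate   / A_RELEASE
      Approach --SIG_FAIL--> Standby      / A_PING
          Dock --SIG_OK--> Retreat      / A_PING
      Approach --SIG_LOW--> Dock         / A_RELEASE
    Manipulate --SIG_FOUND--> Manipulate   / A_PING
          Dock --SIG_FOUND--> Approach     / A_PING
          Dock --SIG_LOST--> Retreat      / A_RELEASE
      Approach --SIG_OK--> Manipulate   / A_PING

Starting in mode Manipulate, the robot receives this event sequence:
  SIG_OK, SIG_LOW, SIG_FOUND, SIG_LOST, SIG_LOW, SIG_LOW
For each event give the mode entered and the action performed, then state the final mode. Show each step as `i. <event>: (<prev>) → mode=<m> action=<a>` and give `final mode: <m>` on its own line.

final mode: Survey

1. SIG_OK: (Manipulate) → mode=Standby action=A_PING
2. SIG_LOW: (Standby) → mode=Dock action=A_RELEASE
3. SIG_FOUND: (Dock) → mode=Approach action=A_PING
4. SIG_LOST: (Approach) → mode=Standby action=A_PING
5. SIG_LOW: (Standby) → mode=Dock action=A_RELEASE
6. SIG_LOW: (Dock) → mode=Survey action=A_RELEASE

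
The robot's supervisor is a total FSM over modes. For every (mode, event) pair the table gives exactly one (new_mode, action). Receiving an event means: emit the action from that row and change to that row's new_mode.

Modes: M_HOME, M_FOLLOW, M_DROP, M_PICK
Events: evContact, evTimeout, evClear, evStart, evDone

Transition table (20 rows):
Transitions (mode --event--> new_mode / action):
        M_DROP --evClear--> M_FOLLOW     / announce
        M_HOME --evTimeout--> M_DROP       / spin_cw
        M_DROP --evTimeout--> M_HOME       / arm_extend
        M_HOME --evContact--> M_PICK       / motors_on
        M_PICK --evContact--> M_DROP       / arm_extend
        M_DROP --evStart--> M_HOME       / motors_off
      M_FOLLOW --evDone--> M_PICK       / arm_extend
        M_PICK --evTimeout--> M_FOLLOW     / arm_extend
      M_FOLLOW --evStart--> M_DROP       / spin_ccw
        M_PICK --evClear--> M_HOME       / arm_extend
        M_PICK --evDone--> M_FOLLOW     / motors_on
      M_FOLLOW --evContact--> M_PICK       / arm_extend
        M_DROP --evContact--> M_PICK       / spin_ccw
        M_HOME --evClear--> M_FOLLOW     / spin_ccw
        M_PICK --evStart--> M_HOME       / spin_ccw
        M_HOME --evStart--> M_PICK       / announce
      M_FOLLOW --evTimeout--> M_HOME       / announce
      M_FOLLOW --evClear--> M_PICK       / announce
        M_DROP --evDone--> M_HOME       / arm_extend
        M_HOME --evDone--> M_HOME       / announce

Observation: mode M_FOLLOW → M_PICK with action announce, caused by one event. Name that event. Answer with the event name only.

evClear

try evContact: (M_FOLLOW, evContact) → (M_PICK, arm_extend)
try evTimeout: (M_FOLLOW, evTimeout) → (M_HOME, announce)
try evClear: (M_FOLLOW, evClear) → (M_PICK, announce)  ← matches
try evStart: (M_FOLLOW, evStart) → (M_DROP, spin_ccw)
try evDone: (M_FOLLOW, evDone) → (M_PICK, arm_extend)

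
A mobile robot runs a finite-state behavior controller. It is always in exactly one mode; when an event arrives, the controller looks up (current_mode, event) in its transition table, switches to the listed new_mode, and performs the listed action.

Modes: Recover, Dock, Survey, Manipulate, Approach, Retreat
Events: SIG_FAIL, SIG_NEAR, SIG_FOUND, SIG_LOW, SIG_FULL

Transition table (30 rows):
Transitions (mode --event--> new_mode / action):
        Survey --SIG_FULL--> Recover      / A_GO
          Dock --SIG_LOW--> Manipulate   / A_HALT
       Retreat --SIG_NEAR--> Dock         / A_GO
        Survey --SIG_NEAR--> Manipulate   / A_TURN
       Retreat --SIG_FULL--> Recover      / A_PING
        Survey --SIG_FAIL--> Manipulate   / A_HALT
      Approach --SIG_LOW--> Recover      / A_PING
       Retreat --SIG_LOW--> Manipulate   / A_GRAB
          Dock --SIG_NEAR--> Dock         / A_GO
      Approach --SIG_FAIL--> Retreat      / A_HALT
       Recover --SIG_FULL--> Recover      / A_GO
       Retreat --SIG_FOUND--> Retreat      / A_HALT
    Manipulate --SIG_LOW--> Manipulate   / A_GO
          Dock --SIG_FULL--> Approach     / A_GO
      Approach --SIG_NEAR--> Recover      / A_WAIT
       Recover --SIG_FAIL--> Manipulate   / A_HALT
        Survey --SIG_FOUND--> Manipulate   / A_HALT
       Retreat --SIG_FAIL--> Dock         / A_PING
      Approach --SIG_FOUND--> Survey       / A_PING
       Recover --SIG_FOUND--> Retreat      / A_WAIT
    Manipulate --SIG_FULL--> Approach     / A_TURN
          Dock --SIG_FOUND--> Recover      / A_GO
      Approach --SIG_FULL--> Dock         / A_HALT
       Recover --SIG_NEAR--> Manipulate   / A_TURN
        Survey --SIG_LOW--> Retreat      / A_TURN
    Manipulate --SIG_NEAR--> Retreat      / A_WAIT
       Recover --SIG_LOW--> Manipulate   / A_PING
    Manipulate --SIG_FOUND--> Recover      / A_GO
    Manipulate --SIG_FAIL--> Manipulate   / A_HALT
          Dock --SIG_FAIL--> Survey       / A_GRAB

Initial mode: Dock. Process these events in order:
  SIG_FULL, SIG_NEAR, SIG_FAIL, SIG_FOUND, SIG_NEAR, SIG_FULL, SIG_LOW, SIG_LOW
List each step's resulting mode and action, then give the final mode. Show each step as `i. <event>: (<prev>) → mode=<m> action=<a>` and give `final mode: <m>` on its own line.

1. SIG_FULL: (Dock) → mode=Approach action=A_GO
2. SIG_NEAR: (Approach) → mode=Recover action=A_WAIT
3. SIG_FAIL: (Recover) → mode=Manipulate action=A_HALT
4. SIG_FOUND: (Manipulate) → mode=Recover action=A_GO
5. SIG_NEAR: (Recover) → mode=Manipulate action=A_TURN
6. SIG_FULL: (Manipulate) → mode=Approach action=A_TURN
7. SIG_LOW: (Approach) → mode=Recover action=A_PING
8. SIG_LOW: (Recover) → mode=Manipulate action=A_PING

final mode: Manipulate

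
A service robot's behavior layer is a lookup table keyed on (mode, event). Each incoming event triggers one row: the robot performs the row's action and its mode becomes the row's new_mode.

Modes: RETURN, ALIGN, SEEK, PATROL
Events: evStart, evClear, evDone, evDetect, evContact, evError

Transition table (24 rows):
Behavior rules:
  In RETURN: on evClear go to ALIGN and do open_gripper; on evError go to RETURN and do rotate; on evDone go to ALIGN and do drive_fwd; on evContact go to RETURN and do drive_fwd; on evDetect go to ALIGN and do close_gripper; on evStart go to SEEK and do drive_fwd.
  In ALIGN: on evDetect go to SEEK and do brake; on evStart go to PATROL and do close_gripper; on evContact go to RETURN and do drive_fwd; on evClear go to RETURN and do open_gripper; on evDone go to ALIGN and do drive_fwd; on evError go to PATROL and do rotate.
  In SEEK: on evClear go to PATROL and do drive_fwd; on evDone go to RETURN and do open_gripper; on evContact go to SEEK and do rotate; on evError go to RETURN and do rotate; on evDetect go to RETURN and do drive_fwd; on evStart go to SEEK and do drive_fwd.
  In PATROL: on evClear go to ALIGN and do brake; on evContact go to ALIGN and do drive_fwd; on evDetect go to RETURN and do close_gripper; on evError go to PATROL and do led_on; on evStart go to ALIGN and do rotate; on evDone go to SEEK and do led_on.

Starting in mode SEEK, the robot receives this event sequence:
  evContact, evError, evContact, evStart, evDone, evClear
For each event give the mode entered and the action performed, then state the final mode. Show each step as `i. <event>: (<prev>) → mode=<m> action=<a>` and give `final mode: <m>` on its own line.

final mode: ALIGN

1. evContact: (SEEK) → mode=SEEK action=rotate
2. evError: (SEEK) → mode=RETURN action=rotate
3. evContact: (RETURN) → mode=RETURN action=drive_fwd
4. evStart: (RETURN) → mode=SEEK action=drive_fwd
5. evDone: (SEEK) → mode=RETURN action=open_gripper
6. evClear: (RETURN) → mode=ALIGN action=open_gripper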